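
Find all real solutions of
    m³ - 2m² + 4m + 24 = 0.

m = -2

Possible rational roots are divisors of 24. Testing m = -2 gives 0, so (m + 2) is a factor.
Divide: m³ - 2m² + 4m + 24 = (m + 2)(m² - 4m + 12).
The quadratic m² - 4m + 12 has discriminant -32 < 0, so no further real roots.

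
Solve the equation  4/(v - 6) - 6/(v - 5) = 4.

Multiply both sides by (v - 6)(v - 5):
4(v - 5) - 6(v - 6) = 4(v - 6)(v - 5).
Expand and collect terms: 4v² - 42v + 104 = 0.
Factor or apply the quadratic formula: v = 6.5 or v = 4.
Neither value makes a denominator zero (v ≠ 6, v ≠ 5), so both are valid.

v = 4 or v = 6.5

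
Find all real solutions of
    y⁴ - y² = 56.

y = -2.8284 or y = 2.8284

Let u = y². The equation becomes u² - u - 56 = 0.
Factor: (u - 8)(u + 7) = 0, so u = 8 or u = -7.
y² = 8 gives y = ±2·√(2) ≈ ±2.8284.
y² = -7 < 0 has no real solution.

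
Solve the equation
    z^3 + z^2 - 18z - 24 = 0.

z = -4 or z = -1.3723 or z = 4.3723

Possible rational roots are divisors of -24. Testing z = -4 gives 0, so (z + 4) is a factor.
Divide: z^3 + z^2 - 18z - 24 = (z + 4)(z^2 - 3z - 6).
Apply the quadratic formula to z^2 - 3z - 6 = 0: z = (3 +/- sqrt(33))/2, i.e. z ~= 4.3723 or z ~= -1.3723.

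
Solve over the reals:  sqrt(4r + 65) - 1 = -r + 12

Isolate the radical: sqrt(4r + 65) = -r + 13.
Square both sides: 4r + 65 = (-r + 13)^2.
Expand and rearrange: r^2 - 30r + 104 = 0.
Solving gives r = 26 or r = 4.
Check each candidate in the original equation:
  r = 26: sqrt(169) = 13, while -r + 13 = -13 — extraneous.
  r = 4: sqrt(81) = 9, while -r + 13 = 9 — valid.

r = 4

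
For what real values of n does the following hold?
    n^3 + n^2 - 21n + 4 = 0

Possible rational roots are divisors of 4. Testing n = 4 gives 0, so (n - 4) is a factor.
Divide: n^3 + n^2 - 21n + 4 = (n - 4)(n^2 + 5n - 1).
Apply the quadratic formula to n^2 + 5n - 1 = 0: n = (-5 +/- sqrt(29))/2, i.e. n ~= 0.1926 or n ~= -5.1926.

n = -5.1926 or n = 0.1926 or n = 4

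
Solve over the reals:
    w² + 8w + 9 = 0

Discriminant: (8)² − 4·1·9 = 28.
Quadratic formula: w = (-8 ± √28) / 2.
So w = -4 + √(7) ≈ -1.3542 or w = -4 - √(7) ≈ -6.6458.

w = -6.6458 or w = -1.3542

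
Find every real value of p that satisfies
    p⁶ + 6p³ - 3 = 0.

p = -1.8628 or p = 0.7742

Let u = p³. The equation becomes u² + 6u - 3 = 0.
By the quadratic formula, u = -3 + 2·√(3) or u = -2·√(3) - 3.
p³ = -3 + 2·√(3) gives p = ∛(-3 + 2·√(3)) ≈ 0.7742.
p³ = -2·√(3) - 3 gives p = -∛(3 + 2·√(3)) ≈ -1.8628.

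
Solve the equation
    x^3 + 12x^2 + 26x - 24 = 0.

x = -8.6904 or x = -4 or x = 0.6904

Possible rational roots are divisors of -24. Testing x = -4 gives 0, so (x + 4) is a factor.
Divide: x^3 + 12x^2 + 26x - 24 = (x + 4)(x^2 + 8x - 6).
Apply the quadratic formula to x^2 + 8x - 6 = 0: x = (-8 +/- sqrt(88))/2, i.e. x ~= 0.6904 or x ~= -8.6904.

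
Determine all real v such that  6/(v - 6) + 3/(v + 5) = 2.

v = -3.8502 or v = 9.3502

Multiply both sides by (v - 6)(v + 5):
6(v + 5) + 3(v - 6) = 2(v - 6)(v + 5).
Expand and collect terms: 2v^2 - 11v - 72 = 0.
By the quadratic formula, v = (11 +/- sqrt(697)) / 4, so v ~= 9.3502 or v ~= -3.8502.
Neither value makes a denominator zero (v != 6, v != -5), so both are valid.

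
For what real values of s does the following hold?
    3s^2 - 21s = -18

Bring every term to one side: 3s^2 - 21s + 18 = 0.
Factor: 3(s - 1)(s - 6) = 0.
So s = 1 or s = 6.

s = 1 or s = 6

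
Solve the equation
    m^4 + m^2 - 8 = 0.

m = -1.5402 or m = 1.5402

Let u = m^2. The equation becomes u^2 + u - 8 = 0.
By the quadratic formula, u = -1/2 + sqrt(33)/2 or u = -sqrt(33)/2 - 1/2.
m^2 = -1/2 + sqrt(33)/2 gives m = +/-sqrt(-1/2 + sqrt(33)/2) ~= +/-1.5402.
m^2 = -sqrt(33)/2 - 1/2 < 0 has no real solution.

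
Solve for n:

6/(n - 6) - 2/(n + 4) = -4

Multiply both sides by (n - 6)(n + 4):
6(n + 4) - 2(n - 6) = -4(n - 6)(n + 4).
Expand and collect terms: -4n² + 4n + 60 = 0.
By the quadratic formula, n = (-4 ± √976) / -8, so n ≈ -3.4051 or n ≈ 4.4051.
Neither value makes a denominator zero (n ≠ 6, n ≠ -4), so both are valid.

n = -3.4051 or n = 4.4051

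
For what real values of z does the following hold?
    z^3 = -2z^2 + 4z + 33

z = 3

Rearrange: z^3 + 2z^2 - 4z - 33 = 0.
Possible rational roots are divisors of -33. Testing z = 3 gives 0, so (z - 3) is a factor.
Divide: z^3 + 2z^2 - 4z - 33 = (z - 3)(z^2 + 5z + 11).
The quadratic z^2 + 5z + 11 has discriminant -19 < 0, so no further real roots.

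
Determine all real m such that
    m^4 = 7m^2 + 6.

m = -2.7878 or m = 2.7878

Let u = m^2. The equation becomes u^2 - 7u - 6 = 0.
By the quadratic formula, u = 7/2 + sqrt(73)/2 or u = 7/2 - sqrt(73)/2.
m^2 = 7/2 + sqrt(73)/2 gives m = +/-sqrt(7/2 + sqrt(73)/2) ~= +/-2.7878.
m^2 = 7/2 - sqrt(73)/2 < 0 has no real solution.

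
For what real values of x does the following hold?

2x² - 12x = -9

Rearrange to standard form: 2x² - 12x + 9 = 0.
Discriminant: (-12)² − 4·2·9 = 72.
Quadratic formula: x = (12 ± √72) / 4.
So x = 3·√(2)/2 + 3 ≈ 5.1213 or x = 3 - 3·√(2)/2 ≈ 0.8787.

x = 0.8787 or x = 5.1213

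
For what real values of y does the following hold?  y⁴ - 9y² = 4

Let u = y². The equation becomes u² - 9u - 4 = 0.
By the quadratic formula, u = 9/2 + √(97)/2 or u = 9/2 - √(97)/2.
y² = 9/2 + √(97)/2 gives y = ±√(9/2 + √(97)/2) ≈ ±3.0699.
y² = 9/2 - √(97)/2 < 0 has no real solution.

y = -3.0699 or y = 3.0699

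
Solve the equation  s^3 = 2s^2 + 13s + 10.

Rearrange: s^3 - 2s^2 - 13s - 10 = 0.
Possible rational roots are divisors of -10. Testing s = -1 gives 0, so (s + 1) is a factor.
Divide: s^3 - 2s^2 - 13s - 10 = (s + 1)(s^2 - 3s - 10).
Factor the quadratic: s = 5 or s = -2.

s = -2 or s = -1 or s = 5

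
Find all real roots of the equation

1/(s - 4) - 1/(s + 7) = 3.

Multiply both sides by (s - 4)(s + 7):
(s + 7) - (s - 4) = 3(s - 4)(s + 7).
Expand and collect terms: 3s^2 + 9s - 95 = 0.
By the quadratic formula, s = (-9 +/- sqrt(1221)) / 6, so s ~= 4.3238 or s ~= -7.3238.
Neither value makes a denominator zero (s != 4, s != -7), so both are valid.

s = -7.3238 or s = 4.3238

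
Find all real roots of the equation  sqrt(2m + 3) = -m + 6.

m = 3

Square both sides: 2m + 3 = (-m + 6)^2.
Expand and rearrange: m^2 - 14m + 33 = 0.
Solving gives m = 11 or m = 3.
Check each candidate in the original equation:
  m = 11: sqrt(25) = 5, while -m + 6 = -5 — extraneous.
  m = 3: sqrt(9) = 3, while -m + 6 = 3 — valid.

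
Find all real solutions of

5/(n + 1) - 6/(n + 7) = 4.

n = -8.2802 or n = 0.0302

Multiply both sides by (n + 1)(n + 7):
5(n + 7) - 6(n + 1) = 4(n + 1)(n + 7).
Expand and collect terms: 4n^2 + 33n - 1 = 0.
By the quadratic formula, n = (-33 +/- sqrt(1105)) / 8, so n ~= 0.0302 or n ~= -8.2802.
Neither value makes a denominator zero (n != -1, n != -7), so both are valid.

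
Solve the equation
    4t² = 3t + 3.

t = -0.5687 or t = 1.3187

Rearrange to standard form: 4t² - 3t - 3 = 0.
Discriminant: (-3)² − 4·4·(-3) = 57.
Quadratic formula: t = (3 ± √57) / 8.
So t = 3/8 + √(57)/8 ≈ 1.3187 or t = 3/8 - √(57)/8 ≈ -0.5687.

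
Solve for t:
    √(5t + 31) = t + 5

t = 1

Square both sides: 5t + 31 = (t + 5)².
Expand and rearrange: t² + 5t - 6 = 0.
Solving gives t = 1 or t = -6.
Check each candidate in the original equation:
  t = 1: √(36) = 6, while t + 5 = 6 — valid.
  t = -6: √(1) = 1, while t + 5 = -1 — extraneous.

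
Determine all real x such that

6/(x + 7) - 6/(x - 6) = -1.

Multiply both sides by (x + 7)(x - 6):
6(x - 6) - 6(x + 7) = -(x + 7)(x - 6).
Expand and collect terms: -x^2 - x + 120 = 0.
By the quadratic formula, x = (1 +/- sqrt(481)) / -2, so x ~= -11.4659 or x ~= 10.4659.
Neither value makes a denominator zero (x != -7, x != 6), so both are valid.

x = -11.4659 or x = 10.4659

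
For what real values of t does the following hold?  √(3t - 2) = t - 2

t = 6

Square both sides: 3t - 2 = (t - 2)².
Expand and rearrange: t² - 7t + 6 = 0.
Solving gives t = 6 or t = 1.
Check each candidate in the original equation:
  t = 6: √(16) = 4, while t - 2 = 4 — valid.
  t = 1: √(1) = 1, while t - 2 = -1 — extraneous.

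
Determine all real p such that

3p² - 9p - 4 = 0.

p = -0.393 or p = 3.393

Discriminant: (-9)² − 4·3·(-4) = 129.
Quadratic formula: p = (9 ± √129) / 6.
So p = 3/2 + √(129)/6 ≈ 3.393 or p = 3/2 - √(129)/6 ≈ -0.393.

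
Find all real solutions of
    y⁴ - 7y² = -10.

y = -2.2361 or y = -1.4142 or y = 1.4142 or y = 2.2361

Let u = y². The equation becomes u² - 7u + 10 = 0.
Factor: (u - 2)(u - 5) = 0, so u = 2 or u = 5.
y² = 2 gives y = ±√(2) ≈ ±1.4142.
y² = 5 gives y = ±√(5) ≈ ±2.2361.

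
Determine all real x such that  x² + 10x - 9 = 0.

Discriminant: (10)² − 4·1·(-9) = 136.
Quadratic formula: x = (-10 ± √136) / 2.
So x = -5 + √(34) ≈ 0.831 or x = -√(34) - 5 ≈ -10.831.

x = -10.831 or x = 0.831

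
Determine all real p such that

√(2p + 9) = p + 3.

p = 0

Square both sides: 2p + 9 = (p + 3)².
Expand and rearrange: p² + 4p = 0.
Solving gives p = 0 or p = -4.
Check each candidate in the original equation:
  p = 0: √(9) = 3, while p + 3 = 3 — valid.
  p = -4: √(1) = 1, while p + 3 = -1 — extraneous.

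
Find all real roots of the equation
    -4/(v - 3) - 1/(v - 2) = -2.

v = 2.1492 or v = 5.3508

Multiply both sides by (v - 3)(v - 2):
-4(v - 2) - (v - 3) = -2(v - 3)(v - 2).
Expand and collect terms: -2v² + 15v - 23 = 0.
By the quadratic formula, v = (-15 ± √41) / -4, so v ≈ 2.1492 or v ≈ 5.3508.
Neither value makes a denominator zero (v ≠ 3, v ≠ 2), so both are valid.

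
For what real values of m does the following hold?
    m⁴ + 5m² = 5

Let u = m². The equation becomes u² + 5u - 5 = 0.
By the quadratic formula, u = -5/2 + 3·√(5)/2 or u = -3·√(5)/2 - 5/2.
m² = -5/2 + 3·√(5)/2 gives m = ±√(-5/2 + 3·√(5)/2) ≈ ±0.9242.
m² = -3·√(5)/2 - 5/2 < 0 has no real solution.

m = -0.9242 or m = 0.9242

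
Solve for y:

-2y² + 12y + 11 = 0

y = -0.8079 or y = 6.8079

Discriminant: (12)² − 4·(-2)·11 = 232.
Quadratic formula: y = (-12 ± √232) / (-4).
So y = 3 - √(58)/2 ≈ -0.8079 or y = 3 + √(58)/2 ≈ 6.8079.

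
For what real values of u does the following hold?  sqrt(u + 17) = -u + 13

u = 8

Square both sides: u + 17 = (-u + 13)^2.
Expand and rearrange: u^2 - 27u + 152 = 0.
Solving gives u = 19 or u = 8.
Check each candidate in the original equation:
  u = 19: sqrt(36) = 6, while -u + 13 = -6 — extraneous.
  u = 8: sqrt(25) = 5, while -u + 13 = 5 — valid.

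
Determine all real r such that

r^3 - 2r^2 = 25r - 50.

r = -5 or r = 2 or r = 5

Rearrange: r^3 - 2r^2 - 25r + 50 = 0.
Possible rational roots are divisors of 50. Testing r = -5 gives 0, so (r + 5) is a factor.
Divide: r^3 - 2r^2 - 25r + 50 = (r + 5)(r^2 - 7r + 10).
Factor the quadratic: r = 5 or r = 2.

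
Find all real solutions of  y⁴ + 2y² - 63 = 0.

y = -2.6458 or y = 2.6458

Let u = y². The equation becomes u² + 2u - 63 = 0.
Factor: (u - 7)(u + 9) = 0, so u = 7 or u = -9.
y² = 7 gives y = ±√(7) ≈ ±2.6458.
y² = -9 < 0 has no real solution.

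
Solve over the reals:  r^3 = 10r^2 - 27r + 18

r = 1 or r = 3 or r = 6

Rearrange: r^3 - 10r^2 + 27r - 18 = 0.
Possible rational roots are divisors of -18. Testing r = 3 gives 0, so (r - 3) is a factor.
Divide: r^3 - 10r^2 + 27r - 18 = (r - 3)(r^2 - 7r + 6).
Factor the quadratic: r = 6 or r = 1.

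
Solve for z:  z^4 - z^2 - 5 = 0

z = -1.6707 or z = 1.6707

Let u = z^2. The equation becomes u^2 - u - 5 = 0.
By the quadratic formula, u = 1/2 + sqrt(21)/2 or u = 1/2 - sqrt(21)/2.
z^2 = 1/2 + sqrt(21)/2 gives z = +/-sqrt(1/2 + sqrt(21)/2) ~= +/-1.6707.
z^2 = 1/2 - sqrt(21)/2 < 0 has no real solution.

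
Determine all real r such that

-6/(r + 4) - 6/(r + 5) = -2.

r = -4.5414 or r = 1.5414

Multiply both sides by (r + 4)(r + 5):
-6(r + 5) - 6(r + 4) = -2(r + 4)(r + 5).
Expand and collect terms: -2r² - 6r + 14 = 0.
By the quadratic formula, r = (6 ± √148) / -4, so r ≈ -4.5414 or r ≈ 1.5414.
Neither value makes a denominator zero (r ≠ -4, r ≠ -5), so both are valid.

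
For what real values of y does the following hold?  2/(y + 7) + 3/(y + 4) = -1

Multiply both sides by (y + 7)(y + 4):
2(y + 4) + 3(y + 7) = -(y + 7)(y + 4).
Expand and collect terms: -y^2 - 16y - 57 = 0.
By the quadratic formula, y = (16 +/- sqrt(28)) / -2, so y ~= -10.6458 or y ~= -5.3542.
Neither value makes a denominator zero (y != -7, y != -4), so both are valid.

y = -10.6458 or y = -5.3542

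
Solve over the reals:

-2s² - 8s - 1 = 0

Discriminant: (-8)² − 4·(-2)·(-1) = 56.
Quadratic formula: s = (8 ± √56) / (-4).
So s = -2 - √(14)/2 ≈ -3.8708 or s = -2 + √(14)/2 ≈ -0.1292.

s = -3.8708 or s = -0.1292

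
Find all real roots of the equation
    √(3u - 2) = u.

Square both sides: 3u - 2 = (u)².
Expand and rearrange: u² - 3u + 2 = 0.
Solving gives u = 2 or u = 1.
Check each candidate in the original equation:
  u = 2: √(4) = 2, while u = 2 — valid.
  u = 1: √(1) = 1, while u = 1 — valid.

u = 1 or u = 2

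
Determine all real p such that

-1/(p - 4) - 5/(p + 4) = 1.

p = -9.4031 or p = 3.4031

Multiply both sides by (p - 4)(p + 4):
-(p + 4) - 5(p - 4) = (p - 4)(p + 4).
Expand and collect terms: p^2 + 6p - 32 = 0.
By the quadratic formula, p = (-6 +/- sqrt(164)) / 2, so p ~= 3.4031 or p ~= -9.4031.
Neither value makes a denominator zero (p != 4, p != -4), so both are valid.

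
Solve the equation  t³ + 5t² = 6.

t = -4.7321 or t = -1.2679 or t = 1

Rearrange: t³ + 5t² - 6 = 0.
Possible rational roots are divisors of -6. Testing t = 1 gives 0, so (t - 1) is a factor.
Divide: t³ + 5t² - 6 = (t - 1)(t² + 6t + 6).
Apply the quadratic formula to t² + 6t + 6 = 0: t = (-6 ± √12)/2, i.e. t ≈ -1.2679 or t ≈ -4.7321.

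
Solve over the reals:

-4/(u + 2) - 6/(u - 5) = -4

u = -1.1949 or u = 6.6949

Multiply both sides by (u + 2)(u - 5):
-4(u - 5) - 6(u + 2) = -4(u + 2)(u - 5).
Expand and collect terms: -4u² + 22u + 32 = 0.
By the quadratic formula, u = (-22 ± √996) / -8, so u ≈ -1.1949 or u ≈ 6.6949.
Neither value makes a denominator zero (u ≠ -2, u ≠ 5), so both are valid.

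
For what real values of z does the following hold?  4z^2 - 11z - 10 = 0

z = -0.7204 or z = 3.4704

Discriminant: (-11)^2 - 4*4*(-10) = 281.
Quadratic formula: z = (11 +/- sqrt(281)) / 8.
So z = 11/8 + sqrt(281)/8 ~= 3.4704 or z = 11/8 - sqrt(281)/8 ~= -0.7204.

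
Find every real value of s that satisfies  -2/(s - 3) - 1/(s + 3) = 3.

Multiply both sides by (s - 3)(s + 3):
-2(s + 3) - (s - 3) = 3(s - 3)(s + 3).
Expand and collect terms: 3s² + 3s - 24 = 0.
By the quadratic formula, s = (-3 ± √297) / 6, so s ≈ 2.3723 or s ≈ -3.3723.
Neither value makes a denominator zero (s ≠ 3, s ≠ -3), so both are valid.

s = -3.3723 or s = 2.3723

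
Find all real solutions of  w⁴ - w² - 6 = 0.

Let u = w². The equation becomes u² - u - 6 = 0.
Factor: (u + 2)(u - 3) = 0, so u = -2 or u = 3.
w² = -2 < 0 has no real solution.
w² = 3 gives w = ±√(3) ≈ ±1.7321.

w = -1.7321 or w = 1.7321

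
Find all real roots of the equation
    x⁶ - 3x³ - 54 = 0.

Let u = x³. The equation becomes u² - 3u - 54 = 0.
Factor: (u + 6)(u - 9) = 0, so u = -6 or u = 9.
x³ = -6 gives x = -∛(6) ≈ -1.8171.
x³ = 9 gives x = ∛(9) ≈ 2.0801.

x = -1.8171 or x = 2.0801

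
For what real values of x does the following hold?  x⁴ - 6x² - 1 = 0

Let u = x². The equation becomes u² - 6u - 1 = 0.
By the quadratic formula, u = 3 + √(10) or u = 3 - √(10).
x² = 3 + √(10) gives x = ±√(3 + √(10)) ≈ ±2.4824.
x² = 3 - √(10) < 0 has no real solution.

x = -2.4824 or x = 2.4824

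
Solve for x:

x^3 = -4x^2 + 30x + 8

Rearrange: x^3 + 4x^2 - 30x - 8 = 0.
Possible rational roots are divisors of -8. Testing x = 4 gives 0, so (x - 4) is a factor.
Divide: x^3 + 4x^2 - 30x - 8 = (x - 4)(x^2 + 8x + 2).
Apply the quadratic formula to x^2 + 8x + 2 = 0: x = (-8 +/- sqrt(56))/2, i.e. x ~= -0.2583 or x ~= -7.7417.

x = -7.7417 or x = -0.2583 or x = 4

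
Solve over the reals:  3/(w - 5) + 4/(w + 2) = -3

w = -3.5109 or w = 4.1775

Multiply both sides by (w - 5)(w + 2):
3(w + 2) + 4(w - 5) = -3(w - 5)(w + 2).
Expand and collect terms: -3w² + 2w + 44 = 0.
By the quadratic formula, w = (-2 ± √532) / -6, so w ≈ -3.5109 or w ≈ 4.1775.
Neither value makes a denominator zero (w ≠ 5, w ≠ -2), so both are valid.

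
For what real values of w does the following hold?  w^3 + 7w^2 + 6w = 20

w = -5 or w = -3.2361 or w = 1.2361

Rearrange: w^3 + 7w^2 + 6w - 20 = 0.
Possible rational roots are divisors of -20. Testing w = -5 gives 0, so (w + 5) is a factor.
Divide: w^3 + 7w^2 + 6w - 20 = (w + 5)(w^2 + 2w - 4).
Apply the quadratic formula to w^2 + 2w - 4 = 0: w = (-2 +/- sqrt(20))/2, i.e. w ~= 1.2361 or w ~= -3.2361.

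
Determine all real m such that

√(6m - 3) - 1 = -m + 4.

Isolate the radical: √(6m - 3) = -m + 5.
Square both sides: 6m - 3 = (-m + 5)².
Expand and rearrange: m² - 16m + 28 = 0.
Solving gives m = 14 or m = 2.
Check each candidate in the original equation:
  m = 14: √(81) = 9, while -m + 5 = -9 — extraneous.
  m = 2: √(9) = 3, while -m + 5 = 3 — valid.

m = 2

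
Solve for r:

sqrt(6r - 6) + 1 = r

Isolate the radical: sqrt(6r - 6) = r - 1.
Square both sides: 6r - 6 = (r - 1)^2.
Expand and rearrange: r^2 - 8r + 7 = 0.
Solving gives r = 7 or r = 1.
Check each candidate in the original equation:
  r = 7: sqrt(36) = 6, while r - 1 = 6 — valid.
  r = 1: sqrt(0) = 0, while r - 1 = 0 — valid.

r = 1 or r = 7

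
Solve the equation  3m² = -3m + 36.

Bring every term to one side: 3m² + 3m - 36 = 0.
Factor: 3(m + 4)(m - 3) = 0.
So m = -4 or m = 3.

m = -4 or m = 3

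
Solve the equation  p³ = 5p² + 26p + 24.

Rearrange: p³ - 5p² - 26p - 24 = 0.
Possible rational roots are divisors of -24. Testing p = -2 gives 0, so (p + 2) is a factor.
Divide: p³ - 5p² - 26p - 24 = (p + 2)(p² - 7p - 12).
Apply the quadratic formula to p² - 7p - 12 = 0: p = (7 ± √97)/2, i.e. p ≈ 8.4244 or p ≈ -1.4244.

p = -2 or p = -1.4244 or p = 8.4244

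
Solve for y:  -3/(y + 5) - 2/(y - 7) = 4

y = -5.7805 or y = 6.5305

Multiply both sides by (y + 5)(y - 7):
-3(y - 7) - 2(y + 5) = 4(y + 5)(y - 7).
Expand and collect terms: 4y² - 3y - 151 = 0.
By the quadratic formula, y = (3 ± √2425) / 8, so y ≈ 6.5305 or y ≈ -5.7805.
Neither value makes a denominator zero (y ≠ -5, y ≠ 7), so both are valid.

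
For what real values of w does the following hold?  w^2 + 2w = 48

Bring every term to one side: w^2 + 2w - 48 = 0.
Factor: (w - 6)(w + 8) = 0.
So w = 6 or w = -8.

w = -8 or w = 6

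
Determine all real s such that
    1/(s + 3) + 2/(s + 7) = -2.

Multiply both sides by (s + 3)(s + 7):
(s + 7) + 2(s + 3) = -2(s + 3)(s + 7).
Expand and collect terms: -2s² - 23s - 55 = 0.
By the quadratic formula, s = (23 ± √89) / -4, so s ≈ -8.1085 or s ≈ -3.3915.
Neither value makes a denominator zero (s ≠ -3, s ≠ -7), so both are valid.

s = -8.1085 or s = -3.3915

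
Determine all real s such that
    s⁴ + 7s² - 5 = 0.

s = -0.8083 or s = 0.8083

Let u = s². The equation becomes u² + 7u - 5 = 0.
By the quadratic formula, u = -7/2 + √(69)/2 or u = -√(69)/2 - 7/2.
s² = -7/2 + √(69)/2 gives s = ±√(-7/2 + √(69)/2) ≈ ±0.8083.
s² = -√(69)/2 - 7/2 < 0 has no real solution.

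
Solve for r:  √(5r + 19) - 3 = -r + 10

Isolate the radical: √(5r + 19) = -r + 13.
Square both sides: 5r + 19 = (-r + 13)².
Expand and rearrange: r² - 31r + 150 = 0.
Solving gives r = 25 or r = 6.
Check each candidate in the original equation:
  r = 25: √(144) = 12, while -r + 13 = -12 — extraneous.
  r = 6: √(49) = 7, while -r + 13 = 7 — valid.

r = 6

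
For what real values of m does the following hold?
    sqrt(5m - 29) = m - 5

m = 6 or m = 9

Square both sides: 5m - 29 = (m - 5)^2.
Expand and rearrange: m^2 - 15m + 54 = 0.
Solving gives m = 9 or m = 6.
Check each candidate in the original equation:
  m = 9: sqrt(16) = 4, while m - 5 = 4 — valid.
  m = 6: sqrt(1) = 1, while m - 5 = 1 — valid.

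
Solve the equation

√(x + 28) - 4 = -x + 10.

x = 8

Isolate the radical: √(x + 28) = -x + 14.
Square both sides: x + 28 = (-x + 14)².
Expand and rearrange: x² - 29x + 168 = 0.
Solving gives x = 21 or x = 8.
Check each candidate in the original equation:
  x = 21: √(49) = 7, while -x + 14 = -7 — extraneous.
  x = 8: √(36) = 6, while -x + 14 = 6 — valid.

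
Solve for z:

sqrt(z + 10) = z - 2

Square both sides: z + 10 = (z - 2)^2.
Expand and rearrange: z^2 - 5z - 6 = 0.
Solving gives z = 6 or z = -1.
Check each candidate in the original equation:
  z = 6: sqrt(16) = 4, while z - 2 = 4 — valid.
  z = -1: sqrt(9) = 3, while z - 2 = -3 — extraneous.

z = 6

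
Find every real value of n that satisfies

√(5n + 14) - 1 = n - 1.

Isolate the radical: √(5n + 14) = n.
Square both sides: 5n + 14 = (n)².
Expand and rearrange: n² - 5n - 14 = 0.
Solving gives n = 7 or n = -2.
Check each candidate in the original equation:
  n = 7: √(49) = 7, while n = 7 — valid.
  n = -2: √(4) = 2, while n = -2 — extraneous.

n = 7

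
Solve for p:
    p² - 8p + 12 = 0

Factor: (p - 6)(p - 2) = 0.
So p = 6 or p = 2.

p = 2 or p = 6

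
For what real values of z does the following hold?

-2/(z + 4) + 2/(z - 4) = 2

z = -4.899 or z = 4.899

Multiply both sides by (z + 4)(z - 4):
-2(z - 4) + 2(z + 4) = 2(z + 4)(z - 4).
Expand and collect terms: 2z^2 - 48 = 0.
By the quadratic formula, z = (0 +/- sqrt(384)) / 4, so z ~= 4.899 or z ~= -4.899.
Neither value makes a denominator zero (z != -4, z != 4), so both are valid.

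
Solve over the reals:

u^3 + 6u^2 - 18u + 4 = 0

u = -8.2426 or u = 0.2426 or u = 2

Possible rational roots are divisors of 4. Testing u = 2 gives 0, so (u - 2) is a factor.
Divide: u^3 + 6u^2 - 18u + 4 = (u - 2)(u^2 + 8u - 2).
Apply the quadratic formula to u^2 + 8u - 2 = 0: u = (-8 +/- sqrt(72))/2, i.e. u ~= 0.2426 or u ~= -8.2426.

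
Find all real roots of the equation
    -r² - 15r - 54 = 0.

r = -9 or r = -6

Factor: -1(r + 9)(r + 6) = 0.
So r = -9 or r = -6.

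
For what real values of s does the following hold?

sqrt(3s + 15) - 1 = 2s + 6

s = -2

Isolate the radical: sqrt(3s + 15) = 2s + 7.
Square both sides: 3s + 15 = (2s + 7)^2.
Expand and rearrange: 4s^2 + 25s + 34 = 0.
Solving gives s = -2 or s = -4.25.
Check each candidate in the original equation:
  s = -2: sqrt(9) = 3, while 2s + 7 = 3 — valid.
  s = -4.25: sqrt(2.25) = 1.5, while 2s + 7 = -1.5 — extraneous.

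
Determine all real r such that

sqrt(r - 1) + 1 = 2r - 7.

r = 5

Isolate the radical: sqrt(r - 1) = 2r - 8.
Square both sides: r - 1 = (2r - 8)^2.
Expand and rearrange: 4r^2 - 33r + 65 = 0.
Solving gives r = 5 or r = 3.25.
Check each candidate in the original equation:
  r = 5: sqrt(4) = 2, while 2r - 8 = 2 — valid.
  r = 3.25: sqrt(2.25) = 1.5, while 2r - 8 = -1.5 — extraneous.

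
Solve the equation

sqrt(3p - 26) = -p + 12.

Square both sides: 3p - 26 = (-p + 12)^2.
Expand and rearrange: p^2 - 27p + 170 = 0.
Solving gives p = 17 or p = 10.
Check each candidate in the original equation:
  p = 17: sqrt(25) = 5, while -p + 12 = -5 — extraneous.
  p = 10: sqrt(4) = 2, while -p + 12 = 2 — valid.

p = 10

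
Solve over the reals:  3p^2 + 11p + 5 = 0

p = -3.135 or p = -0.5316

Discriminant: (11)^2 - 4*3*5 = 61.
Quadratic formula: p = (-11 +/- sqrt(61)) / 6.
So p = -11/6 + sqrt(61)/6 ~= -0.5316 or p = -11/6 - sqrt(61)/6 ~= -3.135.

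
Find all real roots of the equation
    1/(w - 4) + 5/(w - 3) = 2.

w = 3.7753 or w = 6.2247

Multiply both sides by (w - 4)(w - 3):
(w - 3) + 5(w - 4) = 2(w - 4)(w - 3).
Expand and collect terms: 2w² - 20w + 47 = 0.
By the quadratic formula, w = (20 ± √24) / 4, so w ≈ 6.2247 or w ≈ 3.7753.
Neither value makes a denominator zero (w ≠ 4, w ≠ 3), so both are valid.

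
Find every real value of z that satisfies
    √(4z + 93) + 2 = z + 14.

z = -3

Isolate the radical: √(4z + 93) = z + 12.
Square both sides: 4z + 93 = (z + 12)².
Expand and rearrange: z² + 20z + 51 = 0.
Solving gives z = -3 or z = -17.
Check each candidate in the original equation:
  z = -3: √(81) = 9, while z + 12 = 9 — valid.
  z = -17: √(25) = 5, while z + 12 = -5 — extraneous.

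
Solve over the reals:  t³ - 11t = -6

Rearrange: t³ - 11t + 6 = 0.
Possible rational roots are divisors of 6. Testing t = 3 gives 0, so (t - 3) is a factor.
Divide: t³ - 11t + 6 = (t - 3)(t² + 3t - 2).
Apply the quadratic formula to t² + 3t - 2 = 0: t = (-3 ± √17)/2, i.e. t ≈ 0.5616 or t ≈ -3.5616.

t = -3.5616 or t = 0.5616 or t = 3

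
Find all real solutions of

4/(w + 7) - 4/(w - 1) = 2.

Multiply both sides by (w + 7)(w - 1):
4(w - 1) - 4(w + 7) = 2(w + 7)(w - 1).
Expand and collect terms: 2w² + 12w + 18 = 0.
This has the repeated root w = -3.
Neither value makes a denominator zero (w ≠ -7, w ≠ 1), so both are valid.

w = -3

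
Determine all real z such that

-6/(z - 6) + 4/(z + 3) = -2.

z = -4.5574 or z = 8.5574

Multiply both sides by (z - 6)(z + 3):
-6(z + 3) + 4(z - 6) = -2(z - 6)(z + 3).
Expand and collect terms: -2z^2 + 8z + 78 = 0.
By the quadratic formula, z = (-8 +/- sqrt(688)) / -4, so z ~= -4.5574 or z ~= 8.5574.
Neither value makes a denominator zero (z != 6, z != -3), so both are valid.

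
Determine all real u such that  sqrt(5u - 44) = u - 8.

Square both sides: 5u - 44 = (u - 8)^2.
Expand and rearrange: u^2 - 21u + 108 = 0.
Solving gives u = 12 or u = 9.
Check each candidate in the original equation:
  u = 12: sqrt(16) = 4, while u - 8 = 4 — valid.
  u = 9: sqrt(1) = 1, while u - 8 = 1 — valid.

u = 9 or u = 12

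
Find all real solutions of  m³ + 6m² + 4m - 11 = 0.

m = -4.618 or m = -2.382 or m = 1

Possible rational roots are divisors of -11. Testing m = 1 gives 0, so (m - 1) is a factor.
Divide: m³ + 6m² + 4m - 11 = (m - 1)(m² + 7m + 11).
Apply the quadratic formula to m² + 7m + 11 = 0: m = (-7 ± √5)/2, i.e. m ≈ -2.382 or m ≈ -4.618.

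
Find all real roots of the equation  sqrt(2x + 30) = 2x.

x = 3

Square both sides: 2x + 30 = (2x)^2.
Expand and rearrange: 4x^2 - 2x - 30 = 0.
Solving gives x = 3 or x = -2.5.
Check each candidate in the original equation:
  x = 3: sqrt(36) = 6, while 2x = 6 — valid.
  x = -2.5: sqrt(25) = 5, while 2x = -5 — extraneous.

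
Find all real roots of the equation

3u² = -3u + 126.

Bring every term to one side: 3u² + 3u - 126 = 0.
Factor: 3(u + 7)(u - 6) = 0.
So u = -7 or u = 6.

u = -7 or u = 6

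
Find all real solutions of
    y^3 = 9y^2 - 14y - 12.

y = -0.6056 or y = 3 or y = 6.6056

Rearrange: y^3 - 9y^2 + 14y + 12 = 0.
Possible rational roots are divisors of 12. Testing y = 3 gives 0, so (y - 3) is a factor.
Divide: y^3 - 9y^2 + 14y + 12 = (y - 3)(y^2 - 6y - 4).
Apply the quadratic formula to y^2 - 6y - 4 = 0: y = (6 +/- sqrt(52))/2, i.e. y ~= 6.6056 or y ~= -0.6056.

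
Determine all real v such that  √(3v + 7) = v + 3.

Square both sides: 3v + 7 = (v + 3)².
Expand and rearrange: v² + 3v + 2 = 0.
Solving gives v = -1 or v = -2.
Check each candidate in the original equation:
  v = -1: √(4) = 2, while v + 3 = 2 — valid.
  v = -2: √(1) = 1, while v + 3 = 1 — valid.

v = -2 or v = -1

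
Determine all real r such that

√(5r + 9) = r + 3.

r = -1 or r = 0

Square both sides: 5r + 9 = (r + 3)².
Expand and rearrange: r² + r = 0.
Solving gives r = 0 or r = -1.
Check each candidate in the original equation:
  r = 0: √(9) = 3, while r + 3 = 3 — valid.
  r = -1: √(4) = 2, while r + 3 = 2 — valid.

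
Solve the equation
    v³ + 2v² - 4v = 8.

Rearrange: v³ + 2v² - 4v - 8 = 0.
Possible rational roots are divisors of -8. Testing v = 2 gives 0, so (v - 2) is a factor.
Divide: v³ + 2v² - 4v - 8 = (v - 2)(v² + 4v + 4).
The quadratic has the repeated root v = -2.

v = -2 or v = 2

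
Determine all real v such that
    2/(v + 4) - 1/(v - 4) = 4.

v = -3.4827 or v = 3.7327

Multiply both sides by (v + 4)(v - 4):
2(v - 4) - (v + 4) = 4(v + 4)(v - 4).
Expand and collect terms: 4v² - v - 52 = 0.
By the quadratic formula, v = (1 ± √833) / 8, so v ≈ 3.7327 or v ≈ -3.4827.
Neither value makes a denominator zero (v ≠ -4, v ≠ 4), so both are valid.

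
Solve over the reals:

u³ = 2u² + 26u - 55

Rearrange: u³ - 2u² - 26u + 55 = 0.
Possible rational roots are divisors of 55. Testing u = 5 gives 0, so (u - 5) is a factor.
Divide: u³ - 2u² - 26u + 55 = (u - 5)(u² + 3u - 11).
Apply the quadratic formula to u² + 3u - 11 = 0: u = (-3 ± √53)/2, i.e. u ≈ 2.1401 or u ≈ -5.1401.

u = -5.1401 or u = 2.1401 or u = 5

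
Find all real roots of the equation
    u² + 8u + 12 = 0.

Factor: (u + 6)(u + 2) = 0.
So u = -6 or u = -2.

u = -6 or u = -2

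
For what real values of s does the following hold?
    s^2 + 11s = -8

Rearrange to standard form: s^2 + 11s + 8 = 0.
Discriminant: (11)^2 - 4*1*8 = 89.
Quadratic formula: s = (-11 +/- sqrt(89)) / 2.
So s = -11/2 + sqrt(89)/2 ~= -0.783 or s = -11/2 - sqrt(89)/2 ~= -10.217.

s = -10.217 or s = -0.783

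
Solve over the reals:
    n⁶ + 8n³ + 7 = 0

n = -1.9129 or n = -1

Let u = n³. The equation becomes u² + 8u + 7 = 0.
Factor: (u + 7)(u + 1) = 0, so u = -7 or u = -1.
n³ = -7 gives n = -∛(7) ≈ -1.9129.
n³ = -1 gives n = -1.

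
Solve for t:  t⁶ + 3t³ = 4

Let u = t³. The equation becomes u² + 3u - 4 = 0.
Factor: (u + 4)(u - 1) = 0, so u = -4 or u = 1.
t³ = -4 gives t = -∛(4) ≈ -1.5874.
t³ = 1 gives t = 1.

t = -1.5874 or t = 1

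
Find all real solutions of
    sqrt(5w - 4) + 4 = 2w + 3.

Isolate the radical: sqrt(5w - 4) = 2w - 1.
Square both sides: 5w - 4 = (2w - 1)^2.
Expand and rearrange: 4w^2 - 9w + 5 = 0.
Solving gives w = 1.25 or w = 1.
Check each candidate in the original equation:
  w = 1.25: sqrt(2.25) = 1.5, while 2w - 1 = 1.5 — valid.
  w = 1: sqrt(1) = 1, while 2w - 1 = 1 — valid.

w = 1 or w = 1.25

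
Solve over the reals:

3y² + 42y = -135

y = -9 or y = -5

Bring every term to one side: 3y² + 42y + 135 = 0.
Factor: 3(y + 9)(y + 5) = 0.
So y = -9 or y = -5.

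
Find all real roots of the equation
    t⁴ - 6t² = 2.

t = -2.5133 or t = 2.5133

Let u = t². The equation becomes u² - 6u - 2 = 0.
By the quadratic formula, u = 3 + √(11) or u = 3 - √(11).
t² = 3 + √(11) gives t = ±√(3 + √(11)) ≈ ±2.5133.
t² = 3 - √(11) < 0 has no real solution.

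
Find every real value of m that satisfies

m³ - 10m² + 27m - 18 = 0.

m = 1 or m = 3 or m = 6

Possible rational roots are divisors of -18. Testing m = 3 gives 0, so (m - 3) is a factor.
Divide: m³ - 10m² + 27m - 18 = (m - 3)(m² - 7m + 6).
Factor the quadratic: m = 6 or m = 1.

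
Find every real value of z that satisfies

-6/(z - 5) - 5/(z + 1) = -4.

Multiply both sides by (z - 5)(z + 1):
-6(z + 1) - 5(z - 5) = -4(z - 5)(z + 1).
Expand and collect terms: -4z² + 27z + 1 = 0.
By the quadratic formula, z = (-27 ± √745) / -8, so z ≈ -0.0368 or z ≈ 6.7868.
Neither value makes a denominator zero (z ≠ 5, z ≠ -1), so both are valid.

z = -0.0368 or z = 6.7868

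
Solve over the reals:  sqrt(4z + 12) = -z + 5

z = 1

Square both sides: 4z + 12 = (-z + 5)^2.
Expand and rearrange: z^2 - 14z + 13 = 0.
Solving gives z = 13 or z = 1.
Check each candidate in the original equation:
  z = 13: sqrt(64) = 8, while -z + 5 = -8 — extraneous.
  z = 1: sqrt(16) = 4, while -z + 5 = 4 — valid.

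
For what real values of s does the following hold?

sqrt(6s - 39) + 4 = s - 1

Isolate the radical: sqrt(6s - 39) = s - 5.
Square both sides: 6s - 39 = (s - 5)^2.
Expand and rearrange: s^2 - 16s + 64 = 0.
This gives the repeated root s = 8.
Check in the original equation:
  s = 8: sqrt(9) = 3, while s - 5 = 3 — valid.

s = 8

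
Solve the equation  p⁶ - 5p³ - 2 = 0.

p = -0.7194 or p = 1.7514

Let u = p³. The equation becomes u² - 5u - 2 = 0.
By the quadratic formula, u = 5/2 + √(33)/2 or u = 5/2 - √(33)/2.
p³ = 5/2 + √(33)/2 gives p = ∛(5/2 + √(33)/2) ≈ 1.7514.
p³ = 5/2 - √(33)/2 gives p = -∛(-5/2 + √(33)/2) ≈ -0.7194.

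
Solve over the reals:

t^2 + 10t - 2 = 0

t = -10.1962 or t = 0.1962

Discriminant: (10)^2 - 4*1*(-2) = 108.
Quadratic formula: t = (-10 +/- sqrt(108)) / 2.
So t = -5 + 3*sqrt(3) ~= 0.1962 or t = -3*sqrt(3) - 5 ~= -10.1962.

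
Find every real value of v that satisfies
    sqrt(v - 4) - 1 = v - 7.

Isolate the radical: sqrt(v - 4) = v - 6.
Square both sides: v - 4 = (v - 6)^2.
Expand and rearrange: v^2 - 13v + 40 = 0.
Solving gives v = 8 or v = 5.
Check each candidate in the original equation:
  v = 8: sqrt(4) = 2, while v - 6 = 2 — valid.
  v = 5: sqrt(1) = 1, while v - 6 = -1 — extraneous.

v = 8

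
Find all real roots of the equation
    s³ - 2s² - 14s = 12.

Rearrange: s³ - 2s² - 14s - 12 = 0.
Possible rational roots are divisors of -12. Testing s = -2 gives 0, so (s + 2) is a factor.
Divide: s³ - 2s² - 14s - 12 = (s + 2)(s² - 4s - 6).
Apply the quadratic formula to s² - 4s - 6 = 0: s = (4 ± √40)/2, i.e. s ≈ 5.1623 or s ≈ -1.1623.

s = -2 or s = -1.1623 or s = 5.1623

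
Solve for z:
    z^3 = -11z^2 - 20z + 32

z = -8 or z = -4 or z = 1

Rearrange: z^3 + 11z^2 + 20z - 32 = 0.
Possible rational roots are divisors of -32. Testing z = -4 gives 0, so (z + 4) is a factor.
Divide: z^3 + 11z^2 + 20z - 32 = (z + 4)(z^2 + 7z - 8).
Factor the quadratic: z = 1 or z = -8.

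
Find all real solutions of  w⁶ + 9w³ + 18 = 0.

Let u = w³. The equation becomes u² + 9u + 18 = 0.
Factor: (u + 3)(u + 6) = 0, so u = -3 or u = -6.
w³ = -3 gives w = -∛(3) ≈ -1.4422.
w³ = -6 gives w = -∛(6) ≈ -1.8171.

w = -1.8171 or w = -1.4422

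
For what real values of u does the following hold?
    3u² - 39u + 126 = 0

u = 6 or u = 7

Factor: 3(u - 6)(u - 7) = 0.
So u = 6 or u = 7.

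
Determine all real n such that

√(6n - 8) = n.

Square both sides: 6n - 8 = (n)².
Expand and rearrange: n² - 6n + 8 = 0.
Solving gives n = 4 or n = 2.
Check each candidate in the original equation:
  n = 4: √(16) = 4, while n = 4 — valid.
  n = 2: √(4) = 2, while n = 2 — valid.

n = 2 or n = 4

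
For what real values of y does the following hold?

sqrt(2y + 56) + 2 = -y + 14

Isolate the radical: sqrt(2y + 56) = -y + 12.
Square both sides: 2y + 56 = (-y + 12)^2.
Expand and rearrange: y^2 - 26y + 88 = 0.
Solving gives y = 22 or y = 4.
Check each candidate in the original equation:
  y = 22: sqrt(100) = 10, while -y + 12 = -10 — extraneous.
  y = 4: sqrt(64) = 8, while -y + 12 = 8 — valid.

y = 4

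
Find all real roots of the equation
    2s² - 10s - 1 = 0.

s = -0.0981 or s = 5.0981

Discriminant: (-10)² − 4·2·(-1) = 108.
Quadratic formula: s = (10 ± √108) / 4.
So s = 5/2 + 3·√(3)/2 ≈ 5.0981 or s = 5/2 - 3·√(3)/2 ≈ -0.0981.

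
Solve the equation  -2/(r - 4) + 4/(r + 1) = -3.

Multiply both sides by (r - 4)(r + 1):
-2(r + 1) + 4(r - 4) = -3(r - 4)(r + 1).
Expand and collect terms: -3r² + 7r + 30 = 0.
By the quadratic formula, r = (-7 ± √409) / -6, so r ≈ -2.204 or r ≈ 4.5373.
Neither value makes a denominator zero (r ≠ 4, r ≠ -1), so both are valid.

r = -2.204 or r = 4.5373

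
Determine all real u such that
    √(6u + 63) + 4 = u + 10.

u = 3

Isolate the radical: √(6u + 63) = u + 6.
Square both sides: 6u + 63 = (u + 6)².
Expand and rearrange: u² + 6u - 27 = 0.
Solving gives u = 3 or u = -9.
Check each candidate in the original equation:
  u = 3: √(81) = 9, while u + 6 = 9 — valid.
  u = -9: √(9) = 3, while u + 6 = -3 — extraneous.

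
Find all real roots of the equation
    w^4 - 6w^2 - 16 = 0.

w = -2.8284 or w = 2.8284

Let u = w^2. The equation becomes u^2 - 6u - 16 = 0.
Factor: (u - 8)(u + 2) = 0, so u = 8 or u = -2.
w^2 = 8 gives w = +/-2*sqrt(2) ~= +/-2.8284.
w^2 = -2 < 0 has no real solution.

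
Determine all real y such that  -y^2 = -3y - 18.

Bring every term to one side: -y^2 + 3y + 18 = 0.
Factor: -1(y - 6)(y + 3) = 0.
So y = 6 or y = -3.

y = -3 or y = 6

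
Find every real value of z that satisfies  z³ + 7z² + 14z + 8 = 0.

z = -4 or z = -2 or z = -1

Possible rational roots are divisors of 8. Testing z = -2 gives 0, so (z + 2) is a factor.
Divide: z³ + 7z² + 14z + 8 = (z + 2)(z² + 5z + 4).
Factor the quadratic: z = -1 or z = -4.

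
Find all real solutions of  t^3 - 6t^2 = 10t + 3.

Rearrange: t^3 - 6t^2 - 10t - 3 = 0.
Possible rational roots are divisors of -3. Testing t = -1 gives 0, so (t + 1) is a factor.
Divide: t^3 - 6t^2 - 10t - 3 = (t + 1)(t^2 - 7t - 3).
Apply the quadratic formula to t^2 - 7t - 3 = 0: t = (7 +/- sqrt(61))/2, i.e. t ~= 7.4051 or t ~= -0.4051.

t = -1 or t = -0.4051 or t = 7.4051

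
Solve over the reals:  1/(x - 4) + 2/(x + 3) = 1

x = -1.3166 or x = 5.3166

Multiply both sides by (x - 4)(x + 3):
(x + 3) + 2(x - 4) = (x - 4)(x + 3).
Expand and collect terms: x^2 - 4x - 7 = 0.
By the quadratic formula, x = (4 +/- sqrt(44)) / 2, so x ~= 5.3166 or x ~= -1.3166.
Neither value makes a denominator zero (x != 4, x != -3), so both are valid.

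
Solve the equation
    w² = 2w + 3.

Bring every term to one side: w² - 2w - 3 = 0.
Factor: (w - 3)(w + 1) = 0.
So w = 3 or w = -1.

w = -1 or w = 3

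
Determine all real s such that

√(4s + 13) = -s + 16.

Square both sides: 4s + 13 = (-s + 16)².
Expand and rearrange: s² - 36s + 243 = 0.
Solving gives s = 27 or s = 9.
Check each candidate in the original equation:
  s = 27: √(121) = 11, while -s + 16 = -11 — extraneous.
  s = 9: √(49) = 7, while -s + 16 = 7 — valid.

s = 9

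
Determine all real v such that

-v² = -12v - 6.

Rearrange to standard form: -v² + 12v + 6 = 0.
Discriminant: (12)² − 4·(-1)·6 = 168.
Quadratic formula: v = (-12 ± √168) / (-2).
So v = 6 - √(42) ≈ -0.4807 or v = 6 + √(42) ≈ 12.4807.

v = -0.4807 or v = 12.4807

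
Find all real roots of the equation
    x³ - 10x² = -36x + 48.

Rearrange: x³ - 10x² + 36x - 48 = 0.
Possible rational roots are divisors of -48. Testing x = 4 gives 0, so (x - 4) is a factor.
Divide: x³ - 10x² + 36x - 48 = (x - 4)(x² - 6x + 12).
The quadratic x² - 6x + 12 has discriminant -12 < 0, so no further real roots.

x = 4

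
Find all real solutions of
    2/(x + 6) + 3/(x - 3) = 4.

x = -5.5404 or x = 3.7904

Multiply both sides by (x + 6)(x - 3):
2(x - 3) + 3(x + 6) = 4(x + 6)(x - 3).
Expand and collect terms: 4x² + 7x - 84 = 0.
By the quadratic formula, x = (-7 ± √1393) / 8, so x ≈ 3.7904 or x ≈ -5.5404.
Neither value makes a denominator zero (x ≠ -6, x ≠ 3), so both are valid.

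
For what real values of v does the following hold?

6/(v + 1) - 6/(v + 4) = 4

v = -5.0981 or v = 0.0981

Multiply both sides by (v + 1)(v + 4):
6(v + 4) - 6(v + 1) = 4(v + 1)(v + 4).
Expand and collect terms: 4v² + 20v - 2 = 0.
By the quadratic formula, v = (-20 ± √432) / 8, so v ≈ 0.0981 or v ≈ -5.0981.
Neither value makes a denominator zero (v ≠ -1, v ≠ -4), so both are valid.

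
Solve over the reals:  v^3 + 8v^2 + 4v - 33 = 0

Possible rational roots are divisors of -33. Testing v = -3 gives 0, so (v + 3) is a factor.
Divide: v^3 + 8v^2 + 4v - 33 = (v + 3)(v^2 + 5v - 11).
Apply the quadratic formula to v^2 + 5v - 11 = 0: v = (-5 +/- sqrt(69))/2, i.e. v ~= 1.6533 or v ~= -6.6533.

v = -6.6533 or v = -3 or v = 1.6533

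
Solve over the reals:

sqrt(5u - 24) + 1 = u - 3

Isolate the radical: sqrt(5u - 24) = u - 4.
Square both sides: 5u - 24 = (u - 4)^2.
Expand and rearrange: u^2 - 13u + 40 = 0.
Solving gives u = 8 or u = 5.
Check each candidate in the original equation:
  u = 8: sqrt(16) = 4, while u - 4 = 4 — valid.
  u = 5: sqrt(1) = 1, while u - 4 = 1 — valid.

u = 5 or u = 8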